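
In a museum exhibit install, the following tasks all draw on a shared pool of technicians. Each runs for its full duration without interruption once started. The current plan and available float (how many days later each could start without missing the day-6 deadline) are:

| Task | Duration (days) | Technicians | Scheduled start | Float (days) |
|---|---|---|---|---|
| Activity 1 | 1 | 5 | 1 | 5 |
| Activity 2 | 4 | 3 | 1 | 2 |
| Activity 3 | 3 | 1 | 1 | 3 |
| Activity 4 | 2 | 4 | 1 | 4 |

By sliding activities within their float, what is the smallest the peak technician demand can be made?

7

Early-start (Activity 1@1, Activity 2@1, Activity 3@1, Activity 4@1) gives peak 13: d1:13  d2:8  d3:4  d4:3  d5:0  d6:0.
Shift Activity 2→2, Activity 4→4.
Schedule Activity 1@1, Activity 2@2, Activity 3@1, Activity 4@4: d1:6  d2:4  d3:4  d4:7  d5:7  d6:0 — peak 7.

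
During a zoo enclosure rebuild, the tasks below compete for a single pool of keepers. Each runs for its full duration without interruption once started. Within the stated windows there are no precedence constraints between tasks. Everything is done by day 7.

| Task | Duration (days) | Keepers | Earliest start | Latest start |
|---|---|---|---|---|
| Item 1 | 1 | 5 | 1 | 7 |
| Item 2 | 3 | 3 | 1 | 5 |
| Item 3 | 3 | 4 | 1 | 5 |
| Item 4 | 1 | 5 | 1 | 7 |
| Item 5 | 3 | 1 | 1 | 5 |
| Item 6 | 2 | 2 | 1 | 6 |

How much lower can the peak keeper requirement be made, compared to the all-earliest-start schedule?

Early-start peak: d1:20  d2:10  d3:8  d4:0  d5:0  d6:0  d7:0 ⇒ 20.
Leveled (Item 1@1, Item 2@2, Item 3@2, Item 4@5, Item 5@5, Item 6@6): d1:5  d2:7  d3:7  d4:7  d5:6  d6:3  d7:3 ⇒ 7.
Reduction 20 − 7 = 13.

13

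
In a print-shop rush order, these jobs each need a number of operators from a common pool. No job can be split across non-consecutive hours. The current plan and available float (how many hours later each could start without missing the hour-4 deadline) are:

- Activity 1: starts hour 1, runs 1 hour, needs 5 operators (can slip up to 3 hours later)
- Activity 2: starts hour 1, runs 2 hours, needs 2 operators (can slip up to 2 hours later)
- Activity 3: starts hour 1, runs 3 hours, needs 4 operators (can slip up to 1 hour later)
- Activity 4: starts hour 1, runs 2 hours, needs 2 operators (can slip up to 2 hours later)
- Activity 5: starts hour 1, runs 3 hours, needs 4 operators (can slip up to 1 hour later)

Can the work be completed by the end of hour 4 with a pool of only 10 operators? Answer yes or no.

yes

Schedule Activity 1@1, Activity 2@1, Activity 3@2, Activity 4@3, Activity 5@2: h1:7  h2:10  h3:10  h4:10 — peak 10 ≤ 10.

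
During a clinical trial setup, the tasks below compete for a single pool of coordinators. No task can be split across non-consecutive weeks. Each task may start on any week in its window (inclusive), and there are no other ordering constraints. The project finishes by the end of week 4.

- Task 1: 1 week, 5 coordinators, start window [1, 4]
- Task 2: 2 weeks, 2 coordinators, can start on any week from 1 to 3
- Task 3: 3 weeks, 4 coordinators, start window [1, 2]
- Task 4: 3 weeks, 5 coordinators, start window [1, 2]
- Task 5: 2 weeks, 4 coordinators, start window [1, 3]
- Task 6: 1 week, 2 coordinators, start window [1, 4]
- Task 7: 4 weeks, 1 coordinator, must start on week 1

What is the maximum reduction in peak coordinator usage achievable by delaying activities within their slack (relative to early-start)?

9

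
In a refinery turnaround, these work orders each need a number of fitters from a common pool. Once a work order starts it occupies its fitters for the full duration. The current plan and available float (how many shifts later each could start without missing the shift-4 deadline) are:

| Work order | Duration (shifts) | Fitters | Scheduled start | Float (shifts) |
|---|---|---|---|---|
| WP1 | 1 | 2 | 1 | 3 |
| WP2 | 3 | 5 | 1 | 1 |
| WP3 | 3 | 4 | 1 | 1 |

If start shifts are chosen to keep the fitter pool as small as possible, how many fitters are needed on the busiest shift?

Early-start (WP1@1, WP2@1, WP3@1) gives peak 11: s1:11  s2:9  s3:9  s4:0.
Shift WP3→2.
Schedule WP1@1, WP2@1, WP3@2: s1:7  s2:9  s3:9  s4:4 — peak 9.
No arrangement of the 16 feasible schedules does better.

9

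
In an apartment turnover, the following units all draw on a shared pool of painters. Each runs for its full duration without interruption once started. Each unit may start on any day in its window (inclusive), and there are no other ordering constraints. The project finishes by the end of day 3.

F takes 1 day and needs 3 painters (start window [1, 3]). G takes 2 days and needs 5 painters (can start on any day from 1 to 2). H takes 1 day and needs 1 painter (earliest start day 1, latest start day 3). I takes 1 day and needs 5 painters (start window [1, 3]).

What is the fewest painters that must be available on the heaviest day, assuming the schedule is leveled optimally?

Early-start (F@1, G@1, H@1, I@1) gives peak 14: d1:14  d2:5  d3:0.
Shift H→2, I→3.
Schedule F@1, G@1, H@2, I@3: d1:8  d2:6  d3:5 — peak 8.

8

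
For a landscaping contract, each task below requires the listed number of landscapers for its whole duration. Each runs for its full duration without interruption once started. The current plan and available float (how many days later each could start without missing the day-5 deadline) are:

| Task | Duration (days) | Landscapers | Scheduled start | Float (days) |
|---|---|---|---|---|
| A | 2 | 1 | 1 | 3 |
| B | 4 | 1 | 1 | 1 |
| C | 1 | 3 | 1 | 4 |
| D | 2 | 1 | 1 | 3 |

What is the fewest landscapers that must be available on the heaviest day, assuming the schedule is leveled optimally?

3

Early-start (A@1, B@1, C@1, D@1) gives peak 6: d1:6  d2:3  d3:1  d4:1  d5:0.
Shift C→5.
Schedule A@1, B@1, C@5, D@1: d1:3  d2:3  d3:1  d4:1  d5:3 — peak 3.
Total landscaper-days = 11 over 5 days ⇒ peak ≥ ⌈11/5⌉ = 3, so 3 is optimal.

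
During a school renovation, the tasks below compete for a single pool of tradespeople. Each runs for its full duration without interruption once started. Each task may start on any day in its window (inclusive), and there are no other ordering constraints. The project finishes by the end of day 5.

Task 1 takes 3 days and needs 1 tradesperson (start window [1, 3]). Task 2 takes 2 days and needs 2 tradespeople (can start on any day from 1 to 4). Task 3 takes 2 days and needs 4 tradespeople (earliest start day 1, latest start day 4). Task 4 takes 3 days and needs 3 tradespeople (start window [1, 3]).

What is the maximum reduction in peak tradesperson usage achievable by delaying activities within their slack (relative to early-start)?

5

Early-start peak: d1:10  d2:10  d3:4  d4:0  d5:0 ⇒ 10.
Leveled (Task 1@1, Task 2@4, Task 3@1, Task 4@3): d1:5  d2:5  d3:4  d4:5  d5:5 ⇒ 5.
Reduction 10 − 5 = 5.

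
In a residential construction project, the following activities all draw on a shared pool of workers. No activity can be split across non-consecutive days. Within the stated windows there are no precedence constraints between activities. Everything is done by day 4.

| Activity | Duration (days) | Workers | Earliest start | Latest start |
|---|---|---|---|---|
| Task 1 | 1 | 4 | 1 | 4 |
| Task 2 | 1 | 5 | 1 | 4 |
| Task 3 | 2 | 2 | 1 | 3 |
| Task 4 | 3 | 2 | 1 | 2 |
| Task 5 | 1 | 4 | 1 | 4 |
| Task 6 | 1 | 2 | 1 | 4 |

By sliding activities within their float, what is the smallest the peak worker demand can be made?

7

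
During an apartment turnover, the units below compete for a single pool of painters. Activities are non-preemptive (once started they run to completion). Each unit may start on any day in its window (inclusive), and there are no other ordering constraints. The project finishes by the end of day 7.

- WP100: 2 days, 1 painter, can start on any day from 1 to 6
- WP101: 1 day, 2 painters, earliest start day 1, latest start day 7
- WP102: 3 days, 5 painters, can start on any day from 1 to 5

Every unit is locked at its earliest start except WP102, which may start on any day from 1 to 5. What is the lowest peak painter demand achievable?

WP102@1: d1:8  d2:6  d3:5  d4:0  d5:0  d6:0  d7:0 → peak 8
WP102@2: d1:3  d2:6  d3:5  d4:5  d5:0  d6:0  d7:0 → peak 6
WP102@3: d1:3  d2:1  d3:5  d4:5  d5:5  d6:0  d7:0 → peak 5
WP102@4: d1:3  d2:1  d3:0  d4:5  d5:5  d6:5  d7:0 → peak 5
WP102@5: d1:3  d2:1  d3:0  d4:0  d5:5  d6:5  d7:5 → peak 5
Best is WP102@3, peak 5.

5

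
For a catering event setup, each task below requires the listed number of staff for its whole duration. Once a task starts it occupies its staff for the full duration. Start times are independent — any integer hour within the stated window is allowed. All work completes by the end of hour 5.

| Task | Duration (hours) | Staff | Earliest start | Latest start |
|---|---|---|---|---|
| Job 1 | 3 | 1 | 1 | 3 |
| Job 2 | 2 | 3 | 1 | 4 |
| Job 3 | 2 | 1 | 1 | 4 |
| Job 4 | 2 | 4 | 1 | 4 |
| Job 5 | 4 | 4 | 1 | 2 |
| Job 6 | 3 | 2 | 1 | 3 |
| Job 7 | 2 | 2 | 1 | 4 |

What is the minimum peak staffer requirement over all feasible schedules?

11

Early-start (Job 1@1, Job 2@1, Job 3@1, Job 4@1, Job 5@1, Job 6@1, Job 7@1) gives peak 17: h1:17  h2:17  h3:7  h4:4  h5:0.
Shift Job 4→3, Job 7→4.
Schedule Job 1@1, Job 2@1, Job 3@1, Job 4@3, Job 5@1, Job 6@1, Job 7@4: h1:11  h2:11  h3:11  h4:10  h5:2 — peak 11.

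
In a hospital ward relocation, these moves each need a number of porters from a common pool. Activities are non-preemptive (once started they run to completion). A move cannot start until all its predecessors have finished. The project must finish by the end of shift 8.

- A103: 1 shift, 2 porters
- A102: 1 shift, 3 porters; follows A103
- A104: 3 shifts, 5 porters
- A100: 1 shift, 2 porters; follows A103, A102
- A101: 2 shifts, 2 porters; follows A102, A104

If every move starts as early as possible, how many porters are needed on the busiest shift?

Early-start schedule: A103@1, A102@2, A104@1, A100@3, A101@4.
Load per shift: shift 1: 7, shift 2: 8, shift 3: 7, shift 4: 2, shift 5: 2, shift 6: 0, shift 7: 0, shift 8: 0.
Peak is 8.

8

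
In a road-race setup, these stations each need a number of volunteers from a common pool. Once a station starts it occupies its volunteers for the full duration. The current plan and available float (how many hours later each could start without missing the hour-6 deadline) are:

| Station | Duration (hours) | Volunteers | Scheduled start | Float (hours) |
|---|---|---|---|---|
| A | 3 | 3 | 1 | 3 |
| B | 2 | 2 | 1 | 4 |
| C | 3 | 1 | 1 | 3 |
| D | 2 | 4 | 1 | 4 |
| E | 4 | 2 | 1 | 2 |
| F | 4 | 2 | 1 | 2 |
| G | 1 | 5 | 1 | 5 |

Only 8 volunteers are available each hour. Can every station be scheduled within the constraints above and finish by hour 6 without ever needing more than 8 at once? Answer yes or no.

yes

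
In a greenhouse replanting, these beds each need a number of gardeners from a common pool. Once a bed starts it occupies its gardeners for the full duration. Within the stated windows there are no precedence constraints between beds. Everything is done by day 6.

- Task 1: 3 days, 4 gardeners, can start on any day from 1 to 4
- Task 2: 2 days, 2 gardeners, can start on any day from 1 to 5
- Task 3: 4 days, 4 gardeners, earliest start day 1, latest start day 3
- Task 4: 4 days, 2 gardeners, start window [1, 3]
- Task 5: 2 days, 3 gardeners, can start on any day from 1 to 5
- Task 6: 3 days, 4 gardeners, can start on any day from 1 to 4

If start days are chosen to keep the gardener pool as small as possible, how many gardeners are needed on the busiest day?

10

Early-start (Task 1@1, Task 2@1, Task 3@1, Task 4@1, Task 5@1, Task 6@1) gives peak 19: d1:19  d2:19  d3:14  d4:6  d5:0  d6:0.
Shift Task 4→3, Task 5→5, Task 6→4.
Schedule Task 1@1, Task 2@1, Task 3@1, Task 4@3, Task 5@5, Task 6@4: d1:10  d2:10  d3:10  d4:10  d5:9  d6:9 — peak 10.
Total gardener-days = 58 over 6 days ⇒ peak ≥ ⌈58/6⌉ = 10, so 10 is optimal.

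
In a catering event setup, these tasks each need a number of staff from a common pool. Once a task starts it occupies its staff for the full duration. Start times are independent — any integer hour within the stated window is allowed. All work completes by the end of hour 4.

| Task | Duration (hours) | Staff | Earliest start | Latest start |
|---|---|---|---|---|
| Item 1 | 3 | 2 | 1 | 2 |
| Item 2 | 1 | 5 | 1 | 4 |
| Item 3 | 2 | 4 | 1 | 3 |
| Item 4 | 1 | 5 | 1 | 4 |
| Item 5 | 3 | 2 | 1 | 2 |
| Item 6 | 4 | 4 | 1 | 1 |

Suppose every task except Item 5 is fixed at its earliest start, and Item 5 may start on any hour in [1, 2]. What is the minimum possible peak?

Item 5@1: h1:22  h2:12  h3:8  h4:4 → peak 22
Item 5@2: h1:20  h2:12  h3:8  h4:6 → peak 20
Best is Item 5@2, peak 20.

20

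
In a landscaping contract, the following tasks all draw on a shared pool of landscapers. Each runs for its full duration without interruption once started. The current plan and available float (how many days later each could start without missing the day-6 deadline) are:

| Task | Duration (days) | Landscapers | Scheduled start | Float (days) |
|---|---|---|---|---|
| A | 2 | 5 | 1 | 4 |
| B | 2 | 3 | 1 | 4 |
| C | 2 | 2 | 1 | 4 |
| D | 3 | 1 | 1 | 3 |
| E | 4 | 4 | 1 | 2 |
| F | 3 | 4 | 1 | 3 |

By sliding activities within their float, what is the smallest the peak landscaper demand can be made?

10

Early-start (A@1, B@1, C@1, D@1, E@1, F@1) gives peak 19: d1:19  d2:19  d3:9  d4:4  d5:0  d6:0.
Shift D→3, E→3, F→3.
Schedule A@1, B@1, C@1, D@3, E@3, F@3: d1:10  d2:10  d3:9  d4:9  d5:9  d6:4 — peak 10.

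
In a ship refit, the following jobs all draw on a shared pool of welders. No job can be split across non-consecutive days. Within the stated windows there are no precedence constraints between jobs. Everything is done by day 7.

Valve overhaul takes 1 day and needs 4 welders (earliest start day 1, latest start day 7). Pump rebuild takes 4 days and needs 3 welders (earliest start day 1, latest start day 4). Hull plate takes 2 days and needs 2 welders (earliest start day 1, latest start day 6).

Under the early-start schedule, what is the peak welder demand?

Early-start schedule: Valve overhaul@1, Pump rebuild@1, Hull plate@1.
Load per day: day 1: 9, day 2: 5, day 3: 3, day 4: 3, day 5: 0, day 6: 0, day 7: 0.
Peak is 9.

9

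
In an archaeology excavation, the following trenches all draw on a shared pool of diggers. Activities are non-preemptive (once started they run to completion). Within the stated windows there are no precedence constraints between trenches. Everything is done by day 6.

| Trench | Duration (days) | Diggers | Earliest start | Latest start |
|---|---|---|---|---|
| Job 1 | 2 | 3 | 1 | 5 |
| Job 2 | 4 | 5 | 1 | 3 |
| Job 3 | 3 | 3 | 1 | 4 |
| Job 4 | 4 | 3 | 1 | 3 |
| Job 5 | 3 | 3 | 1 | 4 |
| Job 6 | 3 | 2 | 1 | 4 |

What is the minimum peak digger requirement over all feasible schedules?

13

Early-start (Job 1@1, Job 2@1, Job 3@1, Job 4@1, Job 5@1, Job 6@1) gives peak 19: d1:19  d2:19  d3:16  d4:8  d5:0  d6:0.
Shift Job 4→3, Job 5→4.
Schedule Job 1@1, Job 2@1, Job 3@1, Job 4@3, Job 5@4, Job 6@1: d1:13  d2:13  d3:13  d4:11  d5:6  d6:6 — peak 13.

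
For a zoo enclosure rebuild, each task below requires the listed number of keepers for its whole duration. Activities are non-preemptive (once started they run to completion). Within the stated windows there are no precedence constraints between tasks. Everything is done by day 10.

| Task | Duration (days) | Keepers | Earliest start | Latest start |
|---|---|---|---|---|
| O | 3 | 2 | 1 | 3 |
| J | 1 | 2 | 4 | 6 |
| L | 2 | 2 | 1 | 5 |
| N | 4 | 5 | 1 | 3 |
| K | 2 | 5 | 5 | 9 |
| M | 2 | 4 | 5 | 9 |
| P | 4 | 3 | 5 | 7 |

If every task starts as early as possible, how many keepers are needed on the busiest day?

12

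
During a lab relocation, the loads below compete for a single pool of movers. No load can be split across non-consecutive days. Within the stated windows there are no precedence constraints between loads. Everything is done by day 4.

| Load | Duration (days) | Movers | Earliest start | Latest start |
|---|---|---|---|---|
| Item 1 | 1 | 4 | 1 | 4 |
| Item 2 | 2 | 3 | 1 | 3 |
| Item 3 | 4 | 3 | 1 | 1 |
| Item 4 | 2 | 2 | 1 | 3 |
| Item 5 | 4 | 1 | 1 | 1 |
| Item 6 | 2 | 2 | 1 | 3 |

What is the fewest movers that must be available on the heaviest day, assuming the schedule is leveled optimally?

Early-start (Item 1@1, Item 2@1, Item 3@1, Item 4@1, Item 5@1, Item 6@1) gives peak 15: d1:15  d2:11  d3:4  d4:4.
Shift Item 2→2, Item 6→3.
Schedule Item 1@1, Item 2@2, Item 3@1, Item 4@1, Item 5@1, Item 6@3: d1:10  d2:9  d3:9  d4:6 — peak 10.

10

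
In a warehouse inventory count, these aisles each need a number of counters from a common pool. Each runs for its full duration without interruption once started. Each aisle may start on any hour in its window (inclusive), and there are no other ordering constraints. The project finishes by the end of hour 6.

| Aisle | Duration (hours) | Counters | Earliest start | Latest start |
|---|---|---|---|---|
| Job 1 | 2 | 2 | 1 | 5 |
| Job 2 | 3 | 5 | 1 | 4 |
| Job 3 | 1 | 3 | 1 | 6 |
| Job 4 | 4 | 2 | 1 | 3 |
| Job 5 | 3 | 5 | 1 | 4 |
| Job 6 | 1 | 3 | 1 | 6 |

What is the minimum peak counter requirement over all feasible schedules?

9

Early-start (Job 1@1, Job 2@1, Job 3@1, Job 4@1, Job 5@1, Job 6@1) gives peak 20: h1:20  h2:14  h3:12  h4:2  h5:0  h6:0.
Shift Job 3→5, Job 5→4, Job 6→6.
Schedule Job 1@1, Job 2@1, Job 3@5, Job 4@1, Job 5@4, Job 6@6: h1:9  h2:9  h3:7  h4:7  h5:8  h6:8 — peak 9.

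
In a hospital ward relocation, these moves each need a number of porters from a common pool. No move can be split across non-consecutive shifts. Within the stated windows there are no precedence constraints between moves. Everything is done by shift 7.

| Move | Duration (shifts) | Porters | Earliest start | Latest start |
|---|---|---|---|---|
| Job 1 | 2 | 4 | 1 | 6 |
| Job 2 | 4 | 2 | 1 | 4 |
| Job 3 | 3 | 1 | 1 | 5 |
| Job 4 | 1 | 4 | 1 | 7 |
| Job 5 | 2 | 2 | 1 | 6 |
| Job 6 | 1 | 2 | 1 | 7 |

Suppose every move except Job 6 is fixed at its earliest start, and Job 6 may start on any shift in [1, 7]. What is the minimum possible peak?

Job 6@1: s1:15  s2:9  s3:3  s4:2  s5:0  s6:0  s7:0 → peak 15
Job 6@2: s1:13  s2:11  s3:3  s4:2  s5:0  s6:0  s7:0 → peak 13
Job 6@3: s1:13  s2:9  s3:5  s4:2  s5:0  s6:0  s7:0 → peak 13
Job 6@4: s1:13  s2:9  s3:3  s4:4  s5:0  s6:0  s7:0 → peak 13
Job 6@5: s1:13  s2:9  s3:3  s4:2  s5:2  s6:0  s7:0 → peak 13
Job 6@6: s1:13  s2:9  s3:3  s4:2  s5:0  s6:2  s7:0 → peak 13
Job 6@7: s1:13  s2:9  s3:3  s4:2  s5:0  s6:0  s7:2 → peak 13
Best is Job 6@2, peak 13.

13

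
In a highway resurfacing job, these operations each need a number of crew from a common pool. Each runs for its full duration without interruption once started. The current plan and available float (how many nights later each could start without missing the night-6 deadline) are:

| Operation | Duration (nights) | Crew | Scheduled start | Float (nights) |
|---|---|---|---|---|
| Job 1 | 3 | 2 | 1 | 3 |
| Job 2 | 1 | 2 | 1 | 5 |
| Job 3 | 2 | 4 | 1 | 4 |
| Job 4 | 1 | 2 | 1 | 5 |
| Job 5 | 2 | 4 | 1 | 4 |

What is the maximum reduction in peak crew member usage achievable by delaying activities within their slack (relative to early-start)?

8

Early-start peak: n1:14  n2:10  n3:2  n4:0  n5:0  n6:0 ⇒ 14.
Leveled (Job 1@1, Job 2@1, Job 3@2, Job 4@1, Job 5@4): n1:6  n2:6  n3:6  n4:4  n5:4  n6:0 ⇒ 6.
Reduction 14 − 6 = 8.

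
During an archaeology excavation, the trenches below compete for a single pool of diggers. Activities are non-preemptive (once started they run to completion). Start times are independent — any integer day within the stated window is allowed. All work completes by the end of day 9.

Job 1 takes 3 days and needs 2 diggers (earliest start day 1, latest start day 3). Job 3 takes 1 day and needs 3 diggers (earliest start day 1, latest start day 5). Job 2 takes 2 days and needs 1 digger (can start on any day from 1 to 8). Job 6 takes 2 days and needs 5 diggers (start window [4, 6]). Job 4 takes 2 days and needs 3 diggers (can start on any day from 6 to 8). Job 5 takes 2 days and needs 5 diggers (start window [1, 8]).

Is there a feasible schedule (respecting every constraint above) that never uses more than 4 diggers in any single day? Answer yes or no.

no

Total digger-days = 37; over 9 days the average is 37/9 > 4, so some day must exceed 4.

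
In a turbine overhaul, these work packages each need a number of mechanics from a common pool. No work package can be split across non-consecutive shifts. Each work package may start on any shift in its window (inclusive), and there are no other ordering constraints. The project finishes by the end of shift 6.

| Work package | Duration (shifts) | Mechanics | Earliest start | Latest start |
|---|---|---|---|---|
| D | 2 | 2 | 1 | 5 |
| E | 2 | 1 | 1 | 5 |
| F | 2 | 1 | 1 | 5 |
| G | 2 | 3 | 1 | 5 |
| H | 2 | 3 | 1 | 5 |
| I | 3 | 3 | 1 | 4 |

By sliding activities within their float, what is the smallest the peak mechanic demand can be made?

Early-start (D@1, E@1, F@1, G@1, H@1, I@1) gives peak 13: s1:13  s2:13  s3:3  s4:0  s5:0  s6:0.
Shift G→3, H→5, I→3.
Schedule D@1, E@1, F@1, G@3, H@5, I@3: s1:4  s2:4  s3:6  s4:6  s5:6  s6:3 — peak 6.

6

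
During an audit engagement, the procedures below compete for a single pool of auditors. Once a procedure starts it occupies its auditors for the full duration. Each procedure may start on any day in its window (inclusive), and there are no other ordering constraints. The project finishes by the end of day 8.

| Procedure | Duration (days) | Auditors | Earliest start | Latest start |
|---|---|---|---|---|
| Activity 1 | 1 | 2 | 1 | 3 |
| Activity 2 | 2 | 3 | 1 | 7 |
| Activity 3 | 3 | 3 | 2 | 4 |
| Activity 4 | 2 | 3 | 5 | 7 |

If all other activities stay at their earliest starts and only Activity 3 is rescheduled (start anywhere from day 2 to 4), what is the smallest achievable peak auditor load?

Activity 3@2: d1:5  d2:6  d3:3  d4:3  d5:3  d6:3  d7:0  d8:0 → peak 6
Activity 3@3: d1:5  d2:3  d3:3  d4:3  d5:6  d6:3  d7:0  d8:0 → peak 6
Activity 3@4: d1:5  d2:3  d3:0  d4:3  d5:6  d6:6  d7:0  d8:0 → peak 6
Best is Activity 3@2, peak 6.

6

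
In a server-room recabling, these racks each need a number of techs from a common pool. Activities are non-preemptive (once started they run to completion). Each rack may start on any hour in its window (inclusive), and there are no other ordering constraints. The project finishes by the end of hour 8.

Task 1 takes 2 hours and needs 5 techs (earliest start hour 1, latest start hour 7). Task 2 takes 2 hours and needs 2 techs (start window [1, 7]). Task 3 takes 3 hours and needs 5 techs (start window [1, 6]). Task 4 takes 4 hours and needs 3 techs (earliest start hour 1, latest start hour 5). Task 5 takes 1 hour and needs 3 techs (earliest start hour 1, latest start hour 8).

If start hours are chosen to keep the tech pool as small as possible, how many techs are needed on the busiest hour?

Early-start (Task 1@1, Task 2@1, Task 3@1, Task 4@1, Task 5@1) gives peak 18: h1:18  h2:15  h3:8  h4:3  h5:0  h6:0  h7:0  h8:0.
Shift Task 3→3, Task 4→3, Task 5→6.
Schedule Task 1@1, Task 2@1, Task 3@3, Task 4@3, Task 5@6: h1:7  h2:7  h3:8  h4:8  h5:8  h6:6  h7:0  h8:0 — peak 8.

8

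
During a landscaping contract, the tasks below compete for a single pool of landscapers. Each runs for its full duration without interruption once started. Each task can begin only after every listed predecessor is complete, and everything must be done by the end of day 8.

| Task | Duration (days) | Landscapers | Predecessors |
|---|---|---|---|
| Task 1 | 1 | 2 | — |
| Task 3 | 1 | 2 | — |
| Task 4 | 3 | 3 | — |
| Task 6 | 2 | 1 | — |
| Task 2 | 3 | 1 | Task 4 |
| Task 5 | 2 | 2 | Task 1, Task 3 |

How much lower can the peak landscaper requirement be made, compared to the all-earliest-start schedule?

5

Early-start peak: d1:8  d2:6  d3:5  d4:1  d5:1  d6:1  d7:0  d8:0 ⇒ 8.
Leveled (Task 1@1, Task 3@2, Task 4@3, Task 6@1, Task 2@6, Task 5@6): d1:3  d2:3  d3:3  d4:3  d5:3  d6:3  d7:3  d8:1 ⇒ 3.
Reduction 8 − 3 = 5.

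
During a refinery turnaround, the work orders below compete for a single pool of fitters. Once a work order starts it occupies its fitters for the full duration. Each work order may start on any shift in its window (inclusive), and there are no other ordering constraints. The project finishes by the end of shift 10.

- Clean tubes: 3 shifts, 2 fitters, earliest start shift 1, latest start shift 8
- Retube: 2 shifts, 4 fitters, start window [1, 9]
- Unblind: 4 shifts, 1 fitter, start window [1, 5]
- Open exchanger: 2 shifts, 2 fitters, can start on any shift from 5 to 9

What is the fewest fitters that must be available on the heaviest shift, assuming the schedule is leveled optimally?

Early-start (Clean tubes@1, Retube@1, Unblind@1, Open exchanger@5) gives peak 7: s1:7  s2:7  s3:3  s4:1  s5:2  s6:2  s7:0  s8:0  s9:0  s10:0.
Shift Retube→5, Open exchanger→7.
Schedule Clean tubes@1, Retube@5, Unblind@1, Open exchanger@7: s1:3  s2:3  s3:3  s4:1  s5:4  s6:4  s7:2  s8:2  s9:0  s10:0 — peak 4.

4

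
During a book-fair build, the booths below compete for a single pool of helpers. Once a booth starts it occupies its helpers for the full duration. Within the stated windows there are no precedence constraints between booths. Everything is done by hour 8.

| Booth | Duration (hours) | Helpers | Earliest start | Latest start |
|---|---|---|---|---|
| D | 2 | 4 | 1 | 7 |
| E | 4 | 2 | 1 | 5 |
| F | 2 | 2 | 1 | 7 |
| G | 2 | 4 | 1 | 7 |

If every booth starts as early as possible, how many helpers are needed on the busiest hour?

12

Early-start schedule: D@1, E@1, F@1, G@1.
Load per hour: hour 1: 12, hour 2: 12, hour 3: 2, hour 4: 2, hour 5: 0, hour 6: 0, hour 7: 0, hour 8: 0.
Peak is 12.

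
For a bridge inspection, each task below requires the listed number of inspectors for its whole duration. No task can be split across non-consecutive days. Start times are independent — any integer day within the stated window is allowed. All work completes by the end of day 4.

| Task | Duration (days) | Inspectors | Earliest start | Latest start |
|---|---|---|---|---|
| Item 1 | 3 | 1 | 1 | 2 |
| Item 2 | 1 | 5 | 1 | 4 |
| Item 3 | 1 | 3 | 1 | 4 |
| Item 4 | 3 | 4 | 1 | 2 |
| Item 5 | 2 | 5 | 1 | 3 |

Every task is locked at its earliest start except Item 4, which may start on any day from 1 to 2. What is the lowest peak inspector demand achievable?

14

Item 4@1: d1:18  d2:10  d3:5  d4:0 → peak 18
Item 4@2: d1:14  d2:10  d3:5  d4:4 → peak 14
Best is Item 4@2, peak 14.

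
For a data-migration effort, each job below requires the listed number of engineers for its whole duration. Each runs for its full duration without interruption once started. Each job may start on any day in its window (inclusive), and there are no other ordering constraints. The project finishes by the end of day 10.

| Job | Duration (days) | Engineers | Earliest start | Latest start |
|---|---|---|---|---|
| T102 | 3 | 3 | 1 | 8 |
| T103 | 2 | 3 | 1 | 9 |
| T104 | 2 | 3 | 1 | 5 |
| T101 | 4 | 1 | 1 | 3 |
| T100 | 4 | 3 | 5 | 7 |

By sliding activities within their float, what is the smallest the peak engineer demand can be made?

6

Early-start (T102@1, T103@1, T104@1, T101@1, T100@5) gives peak 10: d1:10  d2:10  d3:4  d4:1  d5:3  d6:3  d7:3  d8:3  d9:0  d10:0.
Shift T104→4, T101→3, T100→6.
Schedule T102@1, T103@1, T104@4, T101@3, T100@6: d1:6  d2:6  d3:4  d4:4  d5:4  d6:4  d7:3  d8:3  d9:3  d10:0 — peak 6.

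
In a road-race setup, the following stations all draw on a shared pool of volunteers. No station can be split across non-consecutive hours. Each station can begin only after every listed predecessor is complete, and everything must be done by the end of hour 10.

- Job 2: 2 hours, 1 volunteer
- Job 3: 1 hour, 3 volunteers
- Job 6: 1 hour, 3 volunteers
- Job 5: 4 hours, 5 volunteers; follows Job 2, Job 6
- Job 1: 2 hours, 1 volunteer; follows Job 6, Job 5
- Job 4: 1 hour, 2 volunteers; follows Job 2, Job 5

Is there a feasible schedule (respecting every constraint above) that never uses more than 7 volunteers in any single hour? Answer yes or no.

yes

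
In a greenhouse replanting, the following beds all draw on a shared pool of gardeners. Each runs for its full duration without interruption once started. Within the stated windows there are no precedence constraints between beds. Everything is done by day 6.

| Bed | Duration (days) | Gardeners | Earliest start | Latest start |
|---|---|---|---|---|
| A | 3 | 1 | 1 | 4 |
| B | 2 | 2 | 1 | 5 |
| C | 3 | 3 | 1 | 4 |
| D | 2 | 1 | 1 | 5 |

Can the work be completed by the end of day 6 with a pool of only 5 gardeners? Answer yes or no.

Schedule A@1, B@1, C@3, D@1: d1:4  d2:4  d3:4  d4:3  d5:3  d6:0 — peak 4 ≤ 5.

yes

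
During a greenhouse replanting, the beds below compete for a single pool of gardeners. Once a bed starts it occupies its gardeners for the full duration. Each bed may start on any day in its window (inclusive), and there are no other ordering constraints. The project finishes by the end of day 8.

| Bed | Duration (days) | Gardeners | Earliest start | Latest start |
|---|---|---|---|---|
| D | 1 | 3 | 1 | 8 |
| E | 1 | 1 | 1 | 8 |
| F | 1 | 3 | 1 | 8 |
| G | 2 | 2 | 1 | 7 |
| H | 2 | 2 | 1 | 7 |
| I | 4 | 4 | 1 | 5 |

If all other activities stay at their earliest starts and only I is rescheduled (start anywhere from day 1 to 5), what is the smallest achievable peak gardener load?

I@1: d1:15  d2:8  d3:4  d4:4  d5:0  d6:0  d7:0  d8:0 → peak 15
I@2: d1:11  d2:8  d3:4  d4:4  d5:4  d6:0  d7:0  d8:0 → peak 11
I@3: d1:11  d2:4  d3:4  d4:4  d5:4  d6:4  d7:0  d8:0 → peak 11
I@4: d1:11  d2:4  d3:0  d4:4  d5:4  d6:4  d7:4  d8:0 → peak 11
I@5: d1:11  d2:4  d3:0  d4:0  d5:4  d6:4  d7:4  d8:4 → peak 11
Best is I@2, peak 11.

11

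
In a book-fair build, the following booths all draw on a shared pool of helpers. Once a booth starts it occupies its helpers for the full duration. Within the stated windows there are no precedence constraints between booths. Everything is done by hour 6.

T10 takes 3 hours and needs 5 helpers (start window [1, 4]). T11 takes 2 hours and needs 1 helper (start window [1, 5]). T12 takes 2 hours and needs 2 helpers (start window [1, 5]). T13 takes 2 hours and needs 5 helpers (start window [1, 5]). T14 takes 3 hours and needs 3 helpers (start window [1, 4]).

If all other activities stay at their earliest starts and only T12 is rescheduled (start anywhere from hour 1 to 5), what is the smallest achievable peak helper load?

14

T12@1: h1:16  h2:16  h3:8  h4:0  h5:0  h6:0 → peak 16
T12@2: h1:14  h2:16  h3:10  h4:0  h5:0  h6:0 → peak 16
T12@3: h1:14  h2:14  h3:10  h4:2  h5:0  h6:0 → peak 14
T12@4: h1:14  h2:14  h3:8  h4:2  h5:2  h6:0 → peak 14
T12@5: h1:14  h2:14  h3:8  h4:0  h5:2  h6:2 → peak 14
Best is T12@3, peak 14.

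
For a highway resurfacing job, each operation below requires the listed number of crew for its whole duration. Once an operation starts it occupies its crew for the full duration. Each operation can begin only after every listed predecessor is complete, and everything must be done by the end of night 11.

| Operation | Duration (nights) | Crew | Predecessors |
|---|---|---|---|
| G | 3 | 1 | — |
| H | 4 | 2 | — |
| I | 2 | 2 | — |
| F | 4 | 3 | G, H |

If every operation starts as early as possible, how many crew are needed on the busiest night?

Early-start schedule: G@1, H@1, I@1, F@5.
Load per night: night 1: 5, night 2: 5, night 3: 3, night 4: 2, night 5: 3, night 6: 3, night 7: 3, night 8: 3, night 9: 0, night 10: 0, night 11: 0.
Peak is 5.

5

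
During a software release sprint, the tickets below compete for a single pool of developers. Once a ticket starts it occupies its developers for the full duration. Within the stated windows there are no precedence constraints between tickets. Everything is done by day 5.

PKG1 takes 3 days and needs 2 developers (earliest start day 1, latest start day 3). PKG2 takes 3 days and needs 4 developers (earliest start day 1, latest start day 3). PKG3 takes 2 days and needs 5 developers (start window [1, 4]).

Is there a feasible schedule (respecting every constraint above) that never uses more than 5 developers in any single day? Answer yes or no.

Total developer-days = 28; over 5 days the average is 28/5 > 5, so some day must exceed 5.

no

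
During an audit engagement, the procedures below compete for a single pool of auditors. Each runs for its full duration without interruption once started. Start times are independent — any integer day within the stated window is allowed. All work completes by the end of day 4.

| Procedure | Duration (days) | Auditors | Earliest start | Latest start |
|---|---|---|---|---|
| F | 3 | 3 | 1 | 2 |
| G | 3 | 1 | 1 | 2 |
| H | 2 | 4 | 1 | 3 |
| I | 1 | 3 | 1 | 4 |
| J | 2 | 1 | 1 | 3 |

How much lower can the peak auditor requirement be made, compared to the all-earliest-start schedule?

Early-start peak: d1:12  d2:9  d3:4  d4:0 ⇒ 12.
Leveled (F@1, G@1, H@1, I@3, J@3): d1:8  d2:8  d3:8  d4:1 ⇒ 8.
Reduction 12 − 8 = 4.

4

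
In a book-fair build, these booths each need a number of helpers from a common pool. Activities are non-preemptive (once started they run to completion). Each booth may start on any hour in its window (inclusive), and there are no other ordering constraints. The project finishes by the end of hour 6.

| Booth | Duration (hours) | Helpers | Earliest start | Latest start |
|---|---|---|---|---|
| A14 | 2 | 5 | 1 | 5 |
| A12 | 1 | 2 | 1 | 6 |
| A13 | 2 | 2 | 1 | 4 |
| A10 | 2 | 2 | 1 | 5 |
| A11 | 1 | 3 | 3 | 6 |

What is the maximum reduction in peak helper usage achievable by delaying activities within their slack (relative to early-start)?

6

Early-start peak: h1:11  h2:9  h3:3  h4:0  h5:0  h6:0 ⇒ 11.
Leveled (A14@1, A12@3, A13@3, A10@4, A11@5): h1:5  h2:5  h3:4  h4:4  h5:5  h6:0 ⇒ 5.
Reduction 11 − 5 = 6.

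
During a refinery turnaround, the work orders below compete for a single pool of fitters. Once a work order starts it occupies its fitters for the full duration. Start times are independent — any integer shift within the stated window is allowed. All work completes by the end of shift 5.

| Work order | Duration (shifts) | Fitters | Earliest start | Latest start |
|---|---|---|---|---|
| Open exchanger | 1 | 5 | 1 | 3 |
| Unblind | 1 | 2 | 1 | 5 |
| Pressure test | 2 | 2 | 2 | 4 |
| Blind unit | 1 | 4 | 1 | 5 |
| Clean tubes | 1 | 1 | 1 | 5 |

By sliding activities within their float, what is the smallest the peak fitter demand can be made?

5

Early-start (Open exchanger@1, Unblind@1, Pressure test@2, Blind unit@1, Clean tubes@1) gives peak 12: s1:12  s2:2  s3:2  s4:0  s5:0.
Shift Unblind→2, Blind unit→4, Clean tubes→2.
Schedule Open exchanger@1, Unblind@2, Pressure test@2, Blind unit@4, Clean tubes@2: s1:5  s2:5  s3:2  s4:4  s5:0 — peak 5.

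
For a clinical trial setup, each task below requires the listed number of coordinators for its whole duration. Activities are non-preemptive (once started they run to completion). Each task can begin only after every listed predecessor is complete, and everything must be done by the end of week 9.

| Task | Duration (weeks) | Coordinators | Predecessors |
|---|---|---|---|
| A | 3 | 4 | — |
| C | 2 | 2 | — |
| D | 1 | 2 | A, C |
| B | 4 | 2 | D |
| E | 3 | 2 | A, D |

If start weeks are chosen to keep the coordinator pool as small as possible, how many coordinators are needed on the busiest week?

6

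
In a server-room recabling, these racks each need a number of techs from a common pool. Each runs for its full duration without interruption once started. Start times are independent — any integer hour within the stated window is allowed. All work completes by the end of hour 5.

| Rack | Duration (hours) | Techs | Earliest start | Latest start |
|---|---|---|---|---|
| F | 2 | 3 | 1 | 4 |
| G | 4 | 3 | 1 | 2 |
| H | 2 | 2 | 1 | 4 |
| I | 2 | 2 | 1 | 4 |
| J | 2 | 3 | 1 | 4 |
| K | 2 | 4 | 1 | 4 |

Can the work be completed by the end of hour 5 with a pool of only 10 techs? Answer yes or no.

Schedule F@1, G@1, H@1, I@1, J@3, K@3: h1:10  h2:10  h3:10  h4:10  h5:0 — peak 10 ≤ 10.

yes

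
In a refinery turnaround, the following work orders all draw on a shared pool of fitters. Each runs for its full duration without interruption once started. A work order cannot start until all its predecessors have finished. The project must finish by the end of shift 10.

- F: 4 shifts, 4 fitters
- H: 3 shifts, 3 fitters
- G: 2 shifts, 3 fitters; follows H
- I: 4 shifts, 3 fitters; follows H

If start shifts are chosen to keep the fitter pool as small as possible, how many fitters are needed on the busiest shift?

Early-start (F@1, H@1, G@4, I@4) gives peak 10: s1:7  s2:7  s3:7  s4:10  s5:6  s6:3  s7:3  s8:0  s9:0  s10:0.
Shift I→5.
Schedule F@1, H@1, G@4, I@5: s1:7  s2:7  s3:7  s4:7  s5:6  s6:3  s7:3  s8:3  s9:0  s10:0 — peak 7.

7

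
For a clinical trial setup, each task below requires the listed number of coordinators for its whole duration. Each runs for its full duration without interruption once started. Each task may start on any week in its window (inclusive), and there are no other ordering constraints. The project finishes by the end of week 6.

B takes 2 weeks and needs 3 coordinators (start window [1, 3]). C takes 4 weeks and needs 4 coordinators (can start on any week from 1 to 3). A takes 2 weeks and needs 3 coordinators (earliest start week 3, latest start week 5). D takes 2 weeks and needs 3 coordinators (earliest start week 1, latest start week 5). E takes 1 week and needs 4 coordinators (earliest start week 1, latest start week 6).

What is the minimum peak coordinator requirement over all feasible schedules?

Early-start (B@1, C@1, A@3, D@1, E@1) gives peak 14: w1:14  w2:10  w3:7  w4:7  w5:0  w6:0.
Shift D→5, E→5.
Schedule B@1, C@1, A@3, D@5, E@5: w1:7  w2:7  w3:7  w4:7  w5:7  w6:3 — peak 7.
Total coordinator-weeks = 38 over 6 weeks ⇒ peak ≥ ⌈38/6⌉ = 7, so 7 is optimal.

7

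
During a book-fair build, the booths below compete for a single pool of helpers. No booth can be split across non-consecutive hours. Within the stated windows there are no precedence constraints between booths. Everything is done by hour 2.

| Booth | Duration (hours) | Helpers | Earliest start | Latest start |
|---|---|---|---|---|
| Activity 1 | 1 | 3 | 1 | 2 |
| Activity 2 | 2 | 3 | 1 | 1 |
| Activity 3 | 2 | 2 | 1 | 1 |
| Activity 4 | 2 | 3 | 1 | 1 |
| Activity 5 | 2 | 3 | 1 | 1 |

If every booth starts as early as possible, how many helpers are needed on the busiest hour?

Early-start schedule: Activity 1@1, Activity 2@1, Activity 3@1, Activity 4@1, Activity 5@1.
Load per hour: hour 1: 14, hour 2: 11.
Peak is 14.

14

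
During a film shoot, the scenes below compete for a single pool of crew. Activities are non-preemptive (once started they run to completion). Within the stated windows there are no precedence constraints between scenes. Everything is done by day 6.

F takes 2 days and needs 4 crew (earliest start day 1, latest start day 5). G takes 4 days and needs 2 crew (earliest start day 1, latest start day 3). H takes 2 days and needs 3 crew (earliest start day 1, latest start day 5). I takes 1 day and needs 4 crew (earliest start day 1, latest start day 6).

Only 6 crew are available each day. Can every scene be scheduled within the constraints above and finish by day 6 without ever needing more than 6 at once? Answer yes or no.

yes

Schedule F@1, G@1, H@3, I@5: d1:6  d2:6  d3:5  d4:5  d5:4  d6:0 — peak 6 ≤ 6.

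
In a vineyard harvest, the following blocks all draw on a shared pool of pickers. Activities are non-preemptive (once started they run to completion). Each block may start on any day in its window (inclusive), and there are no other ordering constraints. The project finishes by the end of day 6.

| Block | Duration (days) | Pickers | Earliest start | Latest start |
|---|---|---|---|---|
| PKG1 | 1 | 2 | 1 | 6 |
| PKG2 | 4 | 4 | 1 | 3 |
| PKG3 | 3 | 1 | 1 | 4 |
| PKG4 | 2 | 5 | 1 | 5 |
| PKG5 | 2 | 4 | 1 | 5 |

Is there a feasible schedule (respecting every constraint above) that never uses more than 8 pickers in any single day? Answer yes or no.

yes

Schedule PKG1@1, PKG2@1, PKG3@4, PKG4@5, PKG5@2: d1:6  d2:8  d3:8  d4:5  d5:6  d6:6 — peak 8 ≤ 8.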